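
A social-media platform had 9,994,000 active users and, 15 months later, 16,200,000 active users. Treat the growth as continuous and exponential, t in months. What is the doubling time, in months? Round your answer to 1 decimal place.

doubling time ≈ 21.5 months

r = ln(16200000/9994000) / 15 = ln(1.62097) / 15 ≈ 0.032202 per month
doubling time = ln 2 / |r| = 0.69315 / 0.032202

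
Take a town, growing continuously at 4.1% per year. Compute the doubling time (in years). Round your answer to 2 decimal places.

doubling time = ln(2) / |r| = 0.69315 / 0.041

doubling time ≈ 16.91 years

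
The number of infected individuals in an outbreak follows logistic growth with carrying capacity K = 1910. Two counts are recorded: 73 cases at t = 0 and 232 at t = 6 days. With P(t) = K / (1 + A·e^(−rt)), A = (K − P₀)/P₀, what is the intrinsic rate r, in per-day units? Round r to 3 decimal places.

r ≈ 0.208 per day

A = (1910 − 73)/73 = 25.16438
232 = 1910/(1 + 25.16438·e^(−r·6)) → e^(−6r) = (8.23276 − 1)/25.16438 = 0.28742
r = −ln(0.28742)/6 = 1.24681/6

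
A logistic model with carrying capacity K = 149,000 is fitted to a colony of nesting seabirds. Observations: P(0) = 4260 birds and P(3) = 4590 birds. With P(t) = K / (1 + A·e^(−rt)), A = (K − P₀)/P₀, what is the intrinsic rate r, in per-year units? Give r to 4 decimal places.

r ≈ 0.0256 per year

A = (149000 − 4260)/4260 = 33.97653
4590 = 149000/(1 + 33.97653·e^(−r·3)) → e^(−3r) = (32.46187 − 1)/33.97653 = 0.925989
r = −ln(0.925989)/3 = 0.07689/3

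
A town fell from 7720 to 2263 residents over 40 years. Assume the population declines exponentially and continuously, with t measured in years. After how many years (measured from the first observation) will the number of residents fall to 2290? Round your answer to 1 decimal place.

t ≈ 39.6 years

r = ln(2263/7720) / 40 ≈ -0.030678 per year
t = ln(2290/7720) / r = -1.21526 / -0.030678 ≈ 39.613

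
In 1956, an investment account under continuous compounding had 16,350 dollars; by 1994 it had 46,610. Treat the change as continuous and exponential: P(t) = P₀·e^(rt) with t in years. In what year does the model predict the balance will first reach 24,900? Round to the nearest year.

year 1971

r = ln(46610/16350) / 38 = 1.04759/38 ≈ 0.027568 per year
t = ln(24900/16350) / r = 0.42064/0.027568 ≈ 15.26 years after 1956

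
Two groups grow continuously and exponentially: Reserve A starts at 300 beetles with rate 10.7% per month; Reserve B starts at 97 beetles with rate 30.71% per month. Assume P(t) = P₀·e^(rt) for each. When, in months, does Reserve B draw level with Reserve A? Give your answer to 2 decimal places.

t ≈ 5.64 months

300·e^(0.107t) = 97·e^(0.3071t)
300/97 = e^((0.3071 − 0.107)t) → ln(3.09278) = 0.2001·t
t = 1.12907 / 0.2001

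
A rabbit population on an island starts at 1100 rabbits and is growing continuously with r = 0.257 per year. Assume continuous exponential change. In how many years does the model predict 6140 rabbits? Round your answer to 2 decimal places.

6140 = 1100 · e^(0.257·t)
t = ln(6140/1100) / 0.257 = ln(5.58182) / 0.257 = 1.71951 / 0.257

t ≈ 6.69 years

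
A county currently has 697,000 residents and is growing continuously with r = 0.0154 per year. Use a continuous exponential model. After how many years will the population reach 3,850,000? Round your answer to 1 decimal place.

3850000 = 697000 · e^(0.0154·t)
t = ln(3850000/697000) / 0.0154 = ln(5.52367) / 0.0154 = 1.70904 / 0.0154

t ≈ 111.0 years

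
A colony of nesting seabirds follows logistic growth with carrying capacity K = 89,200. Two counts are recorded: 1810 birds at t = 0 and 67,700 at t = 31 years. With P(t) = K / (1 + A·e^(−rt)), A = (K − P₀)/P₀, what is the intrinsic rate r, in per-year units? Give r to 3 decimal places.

A = (89200 − 1810)/1810 = 48.28177
67700 = 89200/(1 + 48.28177·e^(−r·31)) → e^(−31r) = (1.31758 − 1)/48.28177 = 0.006578
r = −ln(0.006578)/31 = 5.02409/31

r ≈ 0.162 per year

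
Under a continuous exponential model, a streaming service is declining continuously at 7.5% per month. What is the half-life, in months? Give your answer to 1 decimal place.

half-life ≈ 9.2 months

half-life = ln(2) / |r| = 0.69315 / 0.075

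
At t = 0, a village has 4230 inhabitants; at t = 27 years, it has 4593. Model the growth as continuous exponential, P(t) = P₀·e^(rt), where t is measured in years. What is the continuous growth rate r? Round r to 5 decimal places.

r ≈ 0.00305 per year

4593 = 4230 · e^(r·27)
e^(27r) = 4593/4230 = 1.08582
r = ln(1.08582) / 27 = 0.08233 / 27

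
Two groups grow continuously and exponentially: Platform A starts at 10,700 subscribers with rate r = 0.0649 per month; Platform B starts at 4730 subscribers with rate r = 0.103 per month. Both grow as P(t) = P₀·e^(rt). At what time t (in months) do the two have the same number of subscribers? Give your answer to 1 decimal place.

t ≈ 21.4 months

10700·e^(0.0649t) = 4730·e^(0.103t)
10700/4730 = e^((0.103 − 0.0649)t) → ln(2.26216) = 0.0381·t
t = 0.81632 / 0.0381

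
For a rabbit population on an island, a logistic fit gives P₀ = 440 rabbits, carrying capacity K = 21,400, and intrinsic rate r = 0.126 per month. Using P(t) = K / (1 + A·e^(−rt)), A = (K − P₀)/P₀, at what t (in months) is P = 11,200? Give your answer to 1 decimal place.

t ≈ 31.4 months

A = (21400 − 440)/440 = 47.63636
11200 = 21400/(1 + 47.63636·e^(−0.126t)) → 1 + 47.63636·e^(−0.126t) = 1.91071
e^(−0.126t) = 0.019118 → t = ln(52.3066)/0.126 = 3.95712/0.126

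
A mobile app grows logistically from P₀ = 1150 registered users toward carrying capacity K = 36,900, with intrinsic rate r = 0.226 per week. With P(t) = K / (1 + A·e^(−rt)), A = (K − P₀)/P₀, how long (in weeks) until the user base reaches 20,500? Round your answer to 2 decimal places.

t ≈ 16.19 weeks

A = (36900 − 1150)/1150 = 31.08696
20500 = 36900/(1 + 31.08696·e^(−0.226t)) → 1 + 31.08696·e^(−0.226t) = 1.8
e^(−0.226t) = 0.025734 → t = ln(38.8587)/0.226 = 3.65993/0.226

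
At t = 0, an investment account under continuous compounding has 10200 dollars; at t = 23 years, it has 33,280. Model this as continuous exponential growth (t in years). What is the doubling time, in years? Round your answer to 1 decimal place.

doubling time ≈ 13.5 years

r = ln(33280/10200) / 23 = ln(3.26275) / 23 ≈ 0.051416 per year
doubling time = ln 2 / |r| = 0.69315 / 0.051416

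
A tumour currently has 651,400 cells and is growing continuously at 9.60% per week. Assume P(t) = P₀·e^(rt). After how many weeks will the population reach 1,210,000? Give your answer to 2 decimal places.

t ≈ 6.45 weeks

1210000 = 651400 · e^(0.096·t)
t = ln(1210000/651400) / 0.096 = ln(1.85754) / 0.096 = 0.61925 / 0.096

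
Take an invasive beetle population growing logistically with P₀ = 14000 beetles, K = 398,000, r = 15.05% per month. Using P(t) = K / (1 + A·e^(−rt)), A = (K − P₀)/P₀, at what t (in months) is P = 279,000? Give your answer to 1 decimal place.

t ≈ 27.7 months

A = (398000 − 14000)/14000 = 27.42857
279000 = 398000/(1 + 27.42857·e^(−0.1505t)) → 1 + 27.42857·e^(−0.1505t) = 1.42652
e^(−0.1505t) = 0.01555 → t = ln(64.30732)/0.1505 = 4.16367/0.1505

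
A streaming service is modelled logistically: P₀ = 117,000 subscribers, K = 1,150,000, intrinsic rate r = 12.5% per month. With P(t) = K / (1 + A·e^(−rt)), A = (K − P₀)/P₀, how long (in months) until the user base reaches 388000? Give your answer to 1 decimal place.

A = (1150000 − 117000)/117000 = 8.82906
388000 = 1150000/(1 + 8.82906·e^(−0.125t)) → 1 + 8.82906·e^(−0.125t) = 2.96392
e^(−0.125t) = 0.222438 → t = ln(4.49564)/0.125 = 1.50311/0.125

t ≈ 12.0 months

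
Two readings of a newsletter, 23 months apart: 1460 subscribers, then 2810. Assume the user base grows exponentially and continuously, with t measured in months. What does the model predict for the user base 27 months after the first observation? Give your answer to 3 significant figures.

r = ln(2810/1460) / 23 ≈ 0.028467 per month
P(27) = 1460 · e^(0.028467·27) = 1460 · 2.15678 ≈ 3148.9

≈ 3,150 subscribers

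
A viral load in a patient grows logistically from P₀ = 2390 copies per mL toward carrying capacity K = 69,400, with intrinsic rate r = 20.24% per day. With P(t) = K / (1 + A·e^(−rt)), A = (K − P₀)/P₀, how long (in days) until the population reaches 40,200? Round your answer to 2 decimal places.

t ≈ 18.05 days

A = (69400 − 2390)/2390 = 28.03766
40200 = 69400/(1 + 28.03766·e^(−0.2024t)) → 1 + 28.03766·e^(−0.2024t) = 1.72637
e^(−0.2024t) = 0.025907 → t = ln(38.59979)/0.2024 = 3.65325/0.2024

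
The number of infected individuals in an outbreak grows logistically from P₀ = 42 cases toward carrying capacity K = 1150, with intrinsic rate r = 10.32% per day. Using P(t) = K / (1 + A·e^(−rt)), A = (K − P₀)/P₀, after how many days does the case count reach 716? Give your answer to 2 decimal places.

t ≈ 36.56 days

A = (1150 − 42)/42 = 26.38095
716 = 1150/(1 + 26.38095·e^(−0.1032t)) → 1 + 26.38095·e^(−0.1032t) = 1.60615
e^(−0.1032t) = 0.022977 → t = ln(43.52249)/0.1032 = 3.77328/0.1032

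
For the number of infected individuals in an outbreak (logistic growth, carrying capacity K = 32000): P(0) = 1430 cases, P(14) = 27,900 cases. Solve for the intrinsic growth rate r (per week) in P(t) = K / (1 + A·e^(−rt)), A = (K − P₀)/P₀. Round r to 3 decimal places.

r ≈ 0.356 per week

A = (32000 − 1430)/1430 = 21.37762
27900 = 32000/(1 + 21.37762·e^(−r·14)) → e^(−14r) = (1.14695 − 1)/21.37762 = 0.006874
r = −ln(0.006874)/14 = 4.97998/14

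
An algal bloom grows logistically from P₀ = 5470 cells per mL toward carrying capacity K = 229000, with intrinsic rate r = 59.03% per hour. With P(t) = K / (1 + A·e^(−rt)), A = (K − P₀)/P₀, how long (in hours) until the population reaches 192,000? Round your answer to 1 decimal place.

t ≈ 9.1 hours

A = (229000 − 5470)/5470 = 40.86472
192000 = 229000/(1 + 40.86472·e^(−0.5903t)) → 1 + 40.86472·e^(−0.5903t) = 1.19271
e^(−0.5903t) = 0.004716 → t = ln(212.05475)/0.5903 = 5.35684/0.5903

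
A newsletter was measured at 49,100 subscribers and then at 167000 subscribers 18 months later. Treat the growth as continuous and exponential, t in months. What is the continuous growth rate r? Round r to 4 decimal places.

r ≈ 0.0680 per month

167000 = 49100 · e^(r·18)
e^(18r) = 167000/49100 = 3.40122
r = ln(3.40122) / 18 = 1.22413 / 18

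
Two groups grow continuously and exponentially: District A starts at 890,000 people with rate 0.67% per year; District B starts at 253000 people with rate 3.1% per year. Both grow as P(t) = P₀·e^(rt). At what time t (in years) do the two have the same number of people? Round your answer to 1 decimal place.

890000·e^(0.0067t) = 253000·e^(0.031t)
890000/253000 = e^((0.031 − 0.0067)t) → ln(3.51779) = 0.0243·t
t = 1.25783 / 0.0243

t ≈ 51.8 years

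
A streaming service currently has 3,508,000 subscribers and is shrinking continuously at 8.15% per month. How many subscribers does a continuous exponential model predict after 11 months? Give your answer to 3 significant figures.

P(11) = 3508000 · e^(-0.0815·11) = 3508000 · e^(-0.8965)
= 3508000 · 0.408 ≈ 1431246.97

≈ 1,430,000 subscribers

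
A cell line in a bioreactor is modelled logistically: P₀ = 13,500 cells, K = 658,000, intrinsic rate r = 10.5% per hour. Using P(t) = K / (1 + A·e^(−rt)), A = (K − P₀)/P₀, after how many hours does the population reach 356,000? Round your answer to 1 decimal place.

A = (658000 − 13500)/13500 = 47.74074
356000 = 658000/(1 + 47.74074·e^(−0.105t)) → 1 + 47.74074·e^(−0.105t) = 1.84831
e^(−0.105t) = 0.017769 → t = ln(56.27716)/0.105 = 4.03029/0.105

t ≈ 38.4 hours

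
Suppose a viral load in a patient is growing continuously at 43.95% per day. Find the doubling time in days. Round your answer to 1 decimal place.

doubling time = ln(2) / |r| = 0.69315 / 0.4395

doubling time ≈ 1.6 days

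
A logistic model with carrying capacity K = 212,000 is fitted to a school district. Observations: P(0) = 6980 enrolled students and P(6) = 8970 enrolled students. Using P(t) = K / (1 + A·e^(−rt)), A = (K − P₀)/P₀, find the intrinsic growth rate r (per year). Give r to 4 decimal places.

A = (212000 − 6980)/6980 = 29.37249
8970 = 212000/(1 + 29.37249·e^(−r·6)) → e^(−6r) = (23.63434 − 1)/29.37249 = 0.770596
r = −ln(0.770596)/6 = 0.26059/6

r ≈ 0.0434 per year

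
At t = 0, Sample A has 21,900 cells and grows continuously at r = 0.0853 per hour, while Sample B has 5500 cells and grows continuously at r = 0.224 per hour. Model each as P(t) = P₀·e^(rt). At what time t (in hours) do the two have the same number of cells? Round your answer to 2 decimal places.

21900·e^(0.0853t) = 5500·e^(0.224t)
21900/5500 = e^((0.224 − 0.0853)t) → ln(3.98182) = 0.1387·t
t = 1.38174 / 0.1387

t ≈ 9.96 hours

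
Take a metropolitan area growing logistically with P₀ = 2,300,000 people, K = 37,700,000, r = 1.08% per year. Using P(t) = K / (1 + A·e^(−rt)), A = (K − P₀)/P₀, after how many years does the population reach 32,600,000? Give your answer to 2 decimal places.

A = (37700000 − 2300000)/2300000 = 15.3913
32600000 = 37700000/(1 + 15.3913·e^(−0.0108t)) → 1 + 15.3913·e^(−0.0108t) = 1.15644
e^(−0.0108t) = 0.010164 → t = ln(98.38363)/0.0108 = 4.58887/0.0108

t ≈ 424.90 years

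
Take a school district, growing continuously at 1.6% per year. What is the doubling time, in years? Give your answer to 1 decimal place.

doubling time ≈ 43.3 years

doubling time = ln(2) / |r| = 0.69315 / 0.016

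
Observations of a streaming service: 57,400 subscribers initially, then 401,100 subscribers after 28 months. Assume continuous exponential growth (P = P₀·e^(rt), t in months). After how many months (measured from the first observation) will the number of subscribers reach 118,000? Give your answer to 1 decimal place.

r = ln(401100/57400) / 28 ≈ 0.069435 per month
t = ln(118000/57400) / r = 0.72064 / 0.069435 ≈ 10.379

t ≈ 10.4 months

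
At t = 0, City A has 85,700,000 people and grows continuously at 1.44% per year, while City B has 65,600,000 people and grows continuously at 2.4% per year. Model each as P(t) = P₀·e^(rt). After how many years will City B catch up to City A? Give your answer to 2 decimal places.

t ≈ 27.84 years

85700000·e^(0.0144t) = 65600000·e^(0.024t)
85700000/65600000 = e^((0.024 − 0.0144)t) → ln(1.3064) = 0.0096·t
t = 0.26728 / 0.0096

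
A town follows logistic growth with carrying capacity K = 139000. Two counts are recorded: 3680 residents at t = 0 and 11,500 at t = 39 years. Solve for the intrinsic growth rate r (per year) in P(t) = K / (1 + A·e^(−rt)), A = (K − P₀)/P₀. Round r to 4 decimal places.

A = (139000 − 3680)/3680 = 36.77174
11500 = 139000/(1 + 36.77174·e^(−r·39)) → e^(−39r) = (12.08696 − 1)/36.77174 = 0.301508
r = −ln(0.301508)/39 = 1.19896/39

r ≈ 0.0307 per year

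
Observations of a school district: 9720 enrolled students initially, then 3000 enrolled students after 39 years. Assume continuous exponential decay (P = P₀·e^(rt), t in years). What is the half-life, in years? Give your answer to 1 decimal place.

r = ln(3000/9720) / 39 = ln(0.30864) / 39 ≈ -0.030143 per year
half-life = ln 2 / |r| = 0.69315 / 0.030143

half-life ≈ 23.0 years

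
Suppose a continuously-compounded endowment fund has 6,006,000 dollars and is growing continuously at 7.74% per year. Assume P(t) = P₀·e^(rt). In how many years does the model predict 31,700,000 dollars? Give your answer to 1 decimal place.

31700000 = 6006000 · e^(0.0774·t)
t = ln(31700000/6006000) / 0.0774 = ln(5.27806) / 0.0774 = 1.66356 / 0.0774

t ≈ 21.5 years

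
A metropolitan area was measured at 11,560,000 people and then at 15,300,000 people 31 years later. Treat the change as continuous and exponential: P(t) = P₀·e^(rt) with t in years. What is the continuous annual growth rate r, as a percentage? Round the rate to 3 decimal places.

15300000 = 11560000 · e^(r·31)
e^(31r) = 15300000/11560000 = 1.32353
r = ln(1.32353) / 31 = 0.2803 / 31

r ≈ 0.904% per year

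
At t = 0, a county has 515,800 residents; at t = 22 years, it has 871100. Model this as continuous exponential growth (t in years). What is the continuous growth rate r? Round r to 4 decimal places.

r ≈ 0.0238 per year

871100 = 515800 · e^(r·22)
e^(22r) = 871100/515800 = 1.68883
r = ln(1.68883) / 22 = 0.52404 / 22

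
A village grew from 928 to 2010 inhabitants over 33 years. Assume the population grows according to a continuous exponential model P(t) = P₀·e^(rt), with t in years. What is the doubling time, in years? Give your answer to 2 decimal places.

doubling time ≈ 29.60 years

r = ln(2010/928) / 33 = ln(2.16595) / 33 ≈ 0.02342 per year
doubling time = ln 2 / |r| = 0.69315 / 0.02342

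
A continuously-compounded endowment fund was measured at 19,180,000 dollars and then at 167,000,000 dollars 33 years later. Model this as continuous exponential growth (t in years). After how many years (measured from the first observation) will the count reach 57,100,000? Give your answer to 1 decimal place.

r = ln(167000000/19180000) / 33 ≈ 0.06558 per year
t = ln(57100000/19180000) / r = 1.09094 / 0.06558 ≈ 16.635

t ≈ 16.6 years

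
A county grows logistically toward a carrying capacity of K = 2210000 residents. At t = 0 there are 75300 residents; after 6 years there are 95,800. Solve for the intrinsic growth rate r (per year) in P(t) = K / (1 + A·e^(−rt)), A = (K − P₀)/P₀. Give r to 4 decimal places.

r ≈ 0.0417 per year

A = (2210000 − 75300)/75300 = 28.34927
95800 = 2210000/(1 + 28.34927·e^(−r·6)) → e^(−6r) = (23.06889 − 1)/28.34927 = 0.778464
r = −ln(0.778464)/6 = 0.25043/6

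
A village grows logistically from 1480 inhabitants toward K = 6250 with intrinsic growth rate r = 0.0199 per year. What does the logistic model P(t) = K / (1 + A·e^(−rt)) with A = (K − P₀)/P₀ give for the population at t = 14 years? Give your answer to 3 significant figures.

A = (6250 − 1480)/1480 = 3.22297
P(14) = 6250 / (1 + 3.22297·e^(−0.0199·14)) = 6250 / (1 + 3.22297·0.756843)
= 6250 / 3.43928 ≈ 1817.24

≈ 1,820 inhabitants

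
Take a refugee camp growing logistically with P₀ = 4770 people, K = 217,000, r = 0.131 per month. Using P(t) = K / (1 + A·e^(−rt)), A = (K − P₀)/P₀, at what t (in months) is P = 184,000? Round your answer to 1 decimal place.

t ≈ 42.1 months

A = (217000 − 4770)/4770 = 44.49266
184000 = 217000/(1 + 44.49266·e^(−0.131t)) → 1 + 44.49266·e^(−0.131t) = 1.17935
e^(−0.131t) = 0.004031 → t = ln(248.0803)/0.131 = 5.51375/0.131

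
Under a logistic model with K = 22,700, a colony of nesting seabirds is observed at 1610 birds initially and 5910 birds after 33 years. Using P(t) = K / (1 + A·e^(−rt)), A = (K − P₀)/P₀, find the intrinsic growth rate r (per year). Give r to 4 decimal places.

r ≈ 0.0463 per year

A = (22700 − 1610)/1610 = 13.09938
5910 = 22700/(1 + 13.09938·e^(−r·33)) → e^(−33r) = (3.84095 − 1)/13.09938 = 0.216877
r = −ln(0.216877)/33 = 1.52843/33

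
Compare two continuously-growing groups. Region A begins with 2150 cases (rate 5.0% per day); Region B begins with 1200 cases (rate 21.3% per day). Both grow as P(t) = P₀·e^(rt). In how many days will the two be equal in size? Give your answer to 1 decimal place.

2150·e^(0.05t) = 1200·e^(0.213t)
2150/1200 = e^((0.213 − 0.05)t) → ln(1.79167) = 0.163·t
t = 0.58315 / 0.163

t ≈ 3.6 days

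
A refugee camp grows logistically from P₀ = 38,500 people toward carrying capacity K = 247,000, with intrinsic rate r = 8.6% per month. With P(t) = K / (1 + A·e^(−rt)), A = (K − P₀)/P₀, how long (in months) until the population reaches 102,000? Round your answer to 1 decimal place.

A = (247000 − 38500)/38500 = 5.41558
102000 = 247000/(1 + 5.41558·e^(−0.086t)) → 1 + 5.41558·e^(−0.086t) = 2.42157
e^(−0.086t) = 0.262496 → t = ln(3.80958)/0.086 = 1.33752/0.086

t ≈ 15.6 months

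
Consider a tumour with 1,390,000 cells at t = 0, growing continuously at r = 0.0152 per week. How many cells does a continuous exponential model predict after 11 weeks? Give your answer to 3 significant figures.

P(11) = 1390000 · e^(0.0152·11) = 1390000 · e^(0.1672)
= 1390000 · 1.18199 ≈ 1642966.99

≈ 1,640,000 cells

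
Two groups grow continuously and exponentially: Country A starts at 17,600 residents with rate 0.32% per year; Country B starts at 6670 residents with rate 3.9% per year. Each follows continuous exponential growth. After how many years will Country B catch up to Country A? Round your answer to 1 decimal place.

t ≈ 27.1 years

17600·e^(0.0032t) = 6670·e^(0.039t)
17600/6670 = e^((0.039 − 0.0032)t) → ln(2.63868) = 0.0358·t
t = 0.97028 / 0.0358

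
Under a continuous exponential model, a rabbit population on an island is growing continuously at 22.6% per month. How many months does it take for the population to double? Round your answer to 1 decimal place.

doubling time = ln(2) / |r| = 0.69315 / 0.226

doubling time ≈ 3.1 months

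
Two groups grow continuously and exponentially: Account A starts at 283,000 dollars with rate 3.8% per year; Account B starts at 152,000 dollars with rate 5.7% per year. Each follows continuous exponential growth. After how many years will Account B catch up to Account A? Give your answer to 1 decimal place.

t ≈ 32.7 years

283000·e^(0.038t) = 152000·e^(0.057t)
283000/152000 = e^((0.057 − 0.038)t) → ln(1.86184) = 0.019·t
t = 0.62157 / 0.019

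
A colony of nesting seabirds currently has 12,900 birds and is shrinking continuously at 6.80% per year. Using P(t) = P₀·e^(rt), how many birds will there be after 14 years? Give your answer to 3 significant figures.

P(14) = 12900 · e^(-0.068·14) = 12900 · e^(-0.952)
= 12900 · 0.38597 ≈ 4978.99

≈ 4,980 birds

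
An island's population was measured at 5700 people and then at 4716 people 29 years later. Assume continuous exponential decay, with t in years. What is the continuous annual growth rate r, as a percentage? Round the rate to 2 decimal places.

4716 = 5700 · e^(r·29)
e^(29r) = 4716/5700 = 0.82737
r = ln(0.82737) / 29 = -0.18951 / 29

r ≈ -0.65% per year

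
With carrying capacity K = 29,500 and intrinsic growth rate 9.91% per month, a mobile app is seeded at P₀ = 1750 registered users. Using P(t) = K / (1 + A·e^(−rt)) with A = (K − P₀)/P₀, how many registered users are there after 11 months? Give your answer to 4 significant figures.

A = (29500 − 1750)/1750 = 15.85714
P(11) = 29500 / (1 + 15.85714·e^(−0.0991·11)) = 29500 / (1 + 15.85714·0.336183)
= 29500 / 6.3309 ≈ 4659.69

≈ 4,660 registered users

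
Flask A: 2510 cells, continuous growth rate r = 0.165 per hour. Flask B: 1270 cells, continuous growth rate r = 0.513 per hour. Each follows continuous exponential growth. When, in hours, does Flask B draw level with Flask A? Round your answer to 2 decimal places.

2510·e^(0.165t) = 1270·e^(0.513t)
2510/1270 = e^((0.513 − 0.165)t) → ln(1.97638) = 0.348·t
t = 0.68127 / 0.348

t ≈ 1.96 hours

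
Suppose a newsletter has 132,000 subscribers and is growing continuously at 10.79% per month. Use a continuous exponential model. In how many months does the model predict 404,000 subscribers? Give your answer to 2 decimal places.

t ≈ 10.37 months

404000 = 132000 · e^(0.1079·t)
t = ln(404000/132000) / 0.1079 = ln(3.06061) / 0.1079 = 1.11861 / 0.1079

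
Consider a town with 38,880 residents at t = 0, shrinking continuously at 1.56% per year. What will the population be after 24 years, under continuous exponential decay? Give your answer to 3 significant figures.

≈ 26,700 residents

P(24) = 38880 · e^(-0.0156·24) = 38880 · e^(-0.3744)
= 38880 · 0.6877 ≈ 26737.85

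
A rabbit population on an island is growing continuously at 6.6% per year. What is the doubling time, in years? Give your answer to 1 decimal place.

doubling time ≈ 10.5 years

doubling time = ln(2) / |r| = 0.69315 / 0.066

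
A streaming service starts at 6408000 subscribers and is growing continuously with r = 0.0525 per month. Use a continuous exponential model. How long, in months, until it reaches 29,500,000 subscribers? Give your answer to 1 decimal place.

29500000 = 6408000 · e^(0.0525·t)
t = ln(29500000/6408000) / 0.0525 = ln(4.60362) / 0.0525 = 1.52684 / 0.0525

t ≈ 29.1 months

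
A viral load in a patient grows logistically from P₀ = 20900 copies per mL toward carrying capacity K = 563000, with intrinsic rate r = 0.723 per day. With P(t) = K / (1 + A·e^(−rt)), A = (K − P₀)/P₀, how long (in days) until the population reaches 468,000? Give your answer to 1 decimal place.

t ≈ 6.7 days

A = (563000 − 20900)/20900 = 25.9378
468000 = 563000/(1 + 25.9378·e^(−0.723t)) → 1 + 25.9378·e^(−0.723t) = 1.20299
e^(−0.723t) = 0.007826 → t = ln(127.77779)/0.723 = 4.85029/0.723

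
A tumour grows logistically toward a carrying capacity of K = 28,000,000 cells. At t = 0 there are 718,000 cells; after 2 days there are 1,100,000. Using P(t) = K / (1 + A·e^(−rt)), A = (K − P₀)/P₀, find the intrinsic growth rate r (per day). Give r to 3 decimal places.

r ≈ 0.220 per day

A = (28000000 − 718000)/718000 = 37.99721
1100000 = 28000000/(1 + 37.99721·e^(−r·2)) → e^(−2r) = (25.45455 − 1)/37.99721 = 0.643588
r = −ln(0.643588)/2 = 0.4407/2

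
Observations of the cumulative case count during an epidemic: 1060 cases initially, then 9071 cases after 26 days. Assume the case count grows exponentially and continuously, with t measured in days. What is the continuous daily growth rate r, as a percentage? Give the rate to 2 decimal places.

r ≈ 8.26% per day

9071 = 1060 · e^(r·26)
e^(26r) = 9071/1060 = 8.55755
r = ln(8.55755) / 26 = 2.14681 / 26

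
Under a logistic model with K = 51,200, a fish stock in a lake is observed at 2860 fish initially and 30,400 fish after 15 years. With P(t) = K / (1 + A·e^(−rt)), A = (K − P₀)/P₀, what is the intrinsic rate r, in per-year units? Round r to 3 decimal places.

A = (51200 − 2860)/2860 = 16.9021
30400 = 51200/(1 + 16.9021·e^(−r·15)) → e^(−15r) = (1.68421 − 1)/16.9021 = 0.040481
r = −ln(0.040481)/15 = 3.20693/15

r ≈ 0.214 per year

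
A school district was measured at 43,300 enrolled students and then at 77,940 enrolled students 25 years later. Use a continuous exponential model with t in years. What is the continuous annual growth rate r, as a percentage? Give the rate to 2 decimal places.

r ≈ 2.35% per year

77940 = 43300 · e^(r·25)
e^(25r) = 77940/43300 = 1.8
r = ln(1.8) / 25 = 0.58779 / 25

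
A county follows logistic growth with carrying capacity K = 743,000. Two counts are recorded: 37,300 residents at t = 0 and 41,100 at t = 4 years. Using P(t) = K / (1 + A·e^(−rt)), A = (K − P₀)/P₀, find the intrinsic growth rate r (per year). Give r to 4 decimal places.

r ≈ 0.0256 per year

A = (743000 − 37300)/37300 = 18.91957
41100 = 743000/(1 + 18.91957·e^(−r·4)) → e^(−4r) = (18.07786 − 1)/18.91957 = 0.902656
r = −ln(0.902656)/4 = 0.10241/4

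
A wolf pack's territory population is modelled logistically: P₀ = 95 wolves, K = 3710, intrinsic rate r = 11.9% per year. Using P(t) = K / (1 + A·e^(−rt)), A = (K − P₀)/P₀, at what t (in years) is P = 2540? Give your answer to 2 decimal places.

A = (3710 − 95)/95 = 38.05263
2540 = 3710/(1 + 38.05263·e^(−0.119t)) → 1 + 38.05263·e^(−0.119t) = 1.46063
e^(−0.119t) = 0.012105 → t = ln(82.60999)/0.119 = 4.41413/0.119

t ≈ 37.09 years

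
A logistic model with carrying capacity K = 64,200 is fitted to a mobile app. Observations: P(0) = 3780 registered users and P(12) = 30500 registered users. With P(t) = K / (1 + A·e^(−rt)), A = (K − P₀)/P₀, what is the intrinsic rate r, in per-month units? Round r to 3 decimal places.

r ≈ 0.223 per month

A = (64200 − 3780)/3780 = 15.98413
30500 = 64200/(1 + 15.98413·e^(−r·12)) → e^(−12r) = (2.10492 − 1)/15.98413 = 0.069126
r = −ln(0.069126)/12 = 2.67183/12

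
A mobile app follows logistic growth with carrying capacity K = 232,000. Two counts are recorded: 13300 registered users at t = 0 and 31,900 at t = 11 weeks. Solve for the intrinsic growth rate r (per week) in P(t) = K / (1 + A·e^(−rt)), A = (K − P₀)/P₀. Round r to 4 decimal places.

A = (232000 − 13300)/13300 = 16.44361
31900 = 232000/(1 + 16.44361·e^(−r·11)) → e^(−11r) = (7.27273 − 1)/16.44361 = 0.381469
r = −ln(0.381469)/11 = 0.96373/11

r ≈ 0.0876 per week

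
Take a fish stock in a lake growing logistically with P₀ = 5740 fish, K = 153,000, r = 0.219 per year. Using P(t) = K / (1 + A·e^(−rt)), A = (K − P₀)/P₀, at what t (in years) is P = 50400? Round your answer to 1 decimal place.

A = (153000 − 5740)/5740 = 25.65505
50400 = 153000/(1 + 25.65505·e^(−0.219t)) → 1 + 25.65505·e^(−0.219t) = 3.03571
e^(−0.219t) = 0.079349 → t = ln(12.60248)/0.219 = 2.53389/0.219

t ≈ 11.6 years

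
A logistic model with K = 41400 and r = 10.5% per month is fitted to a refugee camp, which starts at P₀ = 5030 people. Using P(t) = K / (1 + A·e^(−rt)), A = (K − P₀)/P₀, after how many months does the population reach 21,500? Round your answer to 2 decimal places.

A = (41400 − 5030)/5030 = 7.23062
21500 = 41400/(1 + 7.23062·e^(−0.105t)) → 1 + 7.23062·e^(−0.105t) = 1.92558
e^(−0.105t) = 0.128009 → t = ln(7.81197)/0.105 = 2.05566/0.105

t ≈ 19.58 months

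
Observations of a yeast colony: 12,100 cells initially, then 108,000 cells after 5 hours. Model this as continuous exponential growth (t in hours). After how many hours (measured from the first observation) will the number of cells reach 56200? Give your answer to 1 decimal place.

t ≈ 3.5 hours

r = ln(108000/12100) / 5 ≈ 0.437785 per hour
t = ln(56200/12100) / r = 1.53571 / 0.437785 ≈ 3.508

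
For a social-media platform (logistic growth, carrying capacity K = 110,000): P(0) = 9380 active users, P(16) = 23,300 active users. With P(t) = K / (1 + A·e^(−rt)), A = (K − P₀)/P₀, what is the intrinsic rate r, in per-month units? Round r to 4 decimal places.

A = (110000 − 9380)/9380 = 10.72708
23300 = 110000/(1 + 10.72708·e^(−r·16)) → e^(−16r) = (4.72103 − 1)/10.72708 = 0.346882
r = −ln(0.346882)/16 = 1.05877/16

r ≈ 0.0662 per month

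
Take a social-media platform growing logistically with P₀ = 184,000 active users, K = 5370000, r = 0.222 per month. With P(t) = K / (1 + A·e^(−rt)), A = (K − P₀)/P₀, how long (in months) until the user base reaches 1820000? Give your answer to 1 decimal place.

A = (5370000 − 184000)/184000 = 28.18478
1820000 = 5370000/(1 + 28.18478·e^(−0.222t)) → 1 + 28.18478·e^(−0.222t) = 2.95055
e^(−0.222t) = 0.069206 → t = ln(14.44966)/0.222 = 2.67067/0.222

t ≈ 12.0 months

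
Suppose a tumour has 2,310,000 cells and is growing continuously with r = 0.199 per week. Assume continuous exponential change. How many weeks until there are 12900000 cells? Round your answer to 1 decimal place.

t ≈ 8.6 weeks

12900000 = 2310000 · e^(0.199·t)
t = ln(12900000/2310000) / 0.199 = ln(5.58442) / 0.199 = 1.71998 / 0.199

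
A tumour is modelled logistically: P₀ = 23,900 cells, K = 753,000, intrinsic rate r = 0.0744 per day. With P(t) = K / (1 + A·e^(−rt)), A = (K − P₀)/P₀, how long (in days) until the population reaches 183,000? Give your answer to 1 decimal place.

t ≈ 30.7 days

A = (753000 − 23900)/23900 = 30.50628
183000 = 753000/(1 + 30.50628·e^(−0.0744t)) → 1 + 30.50628·e^(−0.0744t) = 4.11475
e^(−0.0744t) = 0.102102 → t = ln(9.79412)/0.0744 = 2.28178/0.0744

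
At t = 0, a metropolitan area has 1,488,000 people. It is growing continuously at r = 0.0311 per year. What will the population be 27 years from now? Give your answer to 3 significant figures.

P(27) = 1488000 · e^(0.0311·27) = 1488000 · e^(0.8397)
= 1488000 · 2.31567 ≈ 3445720.19

≈ 3,450,000 people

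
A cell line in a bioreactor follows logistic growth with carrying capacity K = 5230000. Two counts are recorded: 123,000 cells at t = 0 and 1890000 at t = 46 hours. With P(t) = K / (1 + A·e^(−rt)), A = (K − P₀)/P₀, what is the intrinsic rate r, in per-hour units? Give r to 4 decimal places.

r ≈ 0.0686 per hour

A = (5230000 − 123000)/123000 = 41.52033
1890000 = 5230000/(1 + 41.52033·e^(−r·46)) → e^(−46r) = (2.7672 − 1)/41.52033 = 0.042562
r = −ln(0.042562)/46 = 3.15679/46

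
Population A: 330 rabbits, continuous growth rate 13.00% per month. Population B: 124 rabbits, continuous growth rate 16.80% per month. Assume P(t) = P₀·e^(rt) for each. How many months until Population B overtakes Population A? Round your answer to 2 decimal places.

330·e^(0.13t) = 124·e^(0.168t)
330/124 = e^((0.168 − 0.13)t) → ln(2.66129) = 0.038·t
t = 0.97881 / 0.038

t ≈ 25.76 months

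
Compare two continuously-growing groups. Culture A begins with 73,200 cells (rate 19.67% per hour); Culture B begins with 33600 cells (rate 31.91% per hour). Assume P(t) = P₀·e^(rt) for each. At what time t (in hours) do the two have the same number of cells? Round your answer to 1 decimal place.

t ≈ 6.4 hours

73200·e^(0.1967t) = 33600·e^(0.3191t)
73200/33600 = e^((0.3191 − 0.1967)t) → ln(2.17857) = 0.1224·t
t = 0.77867 / 0.1224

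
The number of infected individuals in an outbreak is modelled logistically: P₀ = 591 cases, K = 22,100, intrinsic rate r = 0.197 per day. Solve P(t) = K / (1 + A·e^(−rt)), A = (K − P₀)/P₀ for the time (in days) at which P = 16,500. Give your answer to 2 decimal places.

t ≈ 23.73 days

A = (22100 − 591)/591 = 36.39425
16500 = 22100/(1 + 36.39425·e^(−0.197t)) → 1 + 36.39425·e^(−0.197t) = 1.33939
e^(−0.197t) = 0.009325 → t = ln(107.23305)/0.197 = 4.675/0.197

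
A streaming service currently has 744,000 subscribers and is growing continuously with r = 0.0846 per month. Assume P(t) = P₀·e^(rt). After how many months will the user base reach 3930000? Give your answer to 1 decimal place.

t ≈ 19.7 months

3930000 = 744000 · e^(0.0846·t)
t = ln(3930000/744000) / 0.0846 = ln(5.28226) / 0.0846 = 1.66435 / 0.0846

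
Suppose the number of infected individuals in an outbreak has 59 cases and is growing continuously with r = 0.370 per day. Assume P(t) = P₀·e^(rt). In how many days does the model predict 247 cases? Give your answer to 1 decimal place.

247 = 59 · e^(0.37·t)
t = ln(247/59) / 0.37 = ln(4.18644) / 0.37 = 1.43185 / 0.37

t ≈ 3.9 days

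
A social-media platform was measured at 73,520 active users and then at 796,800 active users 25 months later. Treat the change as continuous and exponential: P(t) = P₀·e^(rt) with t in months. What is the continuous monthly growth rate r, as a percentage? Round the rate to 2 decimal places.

r ≈ 9.53% per month

796800 = 73520 · e^(r·25)
e^(25r) = 796800/73520 = 10.83787
r = ln(10.83787) / 25 = 2.38305 / 25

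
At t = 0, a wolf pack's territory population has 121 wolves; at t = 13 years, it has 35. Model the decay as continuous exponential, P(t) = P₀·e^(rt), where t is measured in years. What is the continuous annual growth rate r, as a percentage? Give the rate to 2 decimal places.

r ≈ -9.54% per year

35 = 121 · e^(r·13)
e^(13r) = 35/121 = 0.28926
r = ln(0.28926) / 13 = -1.24044 / 13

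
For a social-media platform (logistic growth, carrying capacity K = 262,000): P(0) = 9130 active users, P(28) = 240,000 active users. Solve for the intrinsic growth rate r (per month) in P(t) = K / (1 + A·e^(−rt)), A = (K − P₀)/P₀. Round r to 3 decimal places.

A = (262000 − 9130)/9130 = 27.6966
240000 = 262000/(1 + 27.6966·e^(−r·28)) → e^(−28r) = (1.09167 − 1)/27.6966 = 0.00331
r = −ln(0.00331)/28 = 5.71091/28

r ≈ 0.204 per month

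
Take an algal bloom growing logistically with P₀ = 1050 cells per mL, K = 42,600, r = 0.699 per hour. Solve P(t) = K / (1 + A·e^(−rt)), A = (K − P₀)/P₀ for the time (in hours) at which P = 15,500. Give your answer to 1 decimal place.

t ≈ 4.5 hours

A = (42600 − 1050)/1050 = 39.57143
15500 = 42600/(1 + 39.57143·e^(−0.699t)) → 1 + 39.57143·e^(−0.699t) = 2.74839
e^(−0.699t) = 0.044183 → t = ln(22.6331)/0.699 = 3.11941/0.699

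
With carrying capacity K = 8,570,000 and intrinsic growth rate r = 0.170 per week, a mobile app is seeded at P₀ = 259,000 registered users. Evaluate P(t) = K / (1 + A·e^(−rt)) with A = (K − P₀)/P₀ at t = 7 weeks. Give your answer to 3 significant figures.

≈ 796,000 registered users

A = (8570000 − 259000)/259000 = 32.0888
P(7) = 8570000 / (1 + 32.0888·e^(−0.17·7)) = 8570000 / (1 + 32.0888·0.304221)
= 8570000 / 10.7621 ≈ 796313.27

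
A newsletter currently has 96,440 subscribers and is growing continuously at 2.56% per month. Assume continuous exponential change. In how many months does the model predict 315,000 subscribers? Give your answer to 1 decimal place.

315000 = 96440 · e^(0.0256·t)
t = ln(315000/96440) / 0.0256 = ln(3.26628) / 0.0256 = 1.18365 / 0.0256

t ≈ 46.2 months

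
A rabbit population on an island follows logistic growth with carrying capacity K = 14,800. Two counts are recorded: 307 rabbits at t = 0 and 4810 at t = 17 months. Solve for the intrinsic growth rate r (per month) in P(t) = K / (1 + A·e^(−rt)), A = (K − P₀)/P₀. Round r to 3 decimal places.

A = (14800 − 307)/307 = 47.20847
4810 = 14800/(1 + 47.20847·e^(−r·17)) → e^(−17r) = (3.07692 − 1)/47.20847 = 0.043995
r = −ln(0.043995)/17 = 3.12369/17

r ≈ 0.184 per month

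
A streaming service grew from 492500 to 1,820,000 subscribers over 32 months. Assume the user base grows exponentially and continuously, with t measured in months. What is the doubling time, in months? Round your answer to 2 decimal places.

r = ln(1820000/492500) / 32 = ln(3.69543) / 32 ≈ 0.040847 per month
doubling time = ln 2 / |r| = 0.69315 / 0.040847

doubling time ≈ 16.97 months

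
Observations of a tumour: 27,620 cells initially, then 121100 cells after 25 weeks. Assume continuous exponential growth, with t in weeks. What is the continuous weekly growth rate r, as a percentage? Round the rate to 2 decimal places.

r ≈ 5.91% per week

121100 = 27620 · e^(r·25)
e^(25r) = 121100/27620 = 4.3845
r = ln(4.3845) / 25 = 1.47808 / 25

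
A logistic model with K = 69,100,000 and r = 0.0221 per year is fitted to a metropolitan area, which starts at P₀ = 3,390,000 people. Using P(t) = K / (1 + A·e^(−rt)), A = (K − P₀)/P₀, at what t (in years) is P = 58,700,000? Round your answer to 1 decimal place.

A = (69100000 − 3390000)/3390000 = 19.38348
58700000 = 69100000/(1 + 19.38348·e^(−0.0221t)) → 1 + 19.38348·e^(−0.0221t) = 1.17717
e^(−0.0221t) = 0.00914 → t = ln(109.40484)/0.0221 = 4.69506/0.0221

t ≈ 212.4 years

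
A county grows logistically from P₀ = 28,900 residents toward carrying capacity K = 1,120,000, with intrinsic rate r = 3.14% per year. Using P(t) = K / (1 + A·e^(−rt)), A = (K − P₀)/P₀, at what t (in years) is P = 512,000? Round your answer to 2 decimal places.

A = (1120000 − 28900)/28900 = 37.75433
512000 = 1120000/(1 + 37.75433·e^(−0.0314t)) → 1 + 37.75433·e^(−0.0314t) = 2.1875
e^(−0.0314t) = 0.031453 → t = ln(31.79312)/0.0314 = 3.45925/0.0314

t ≈ 110.17 years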